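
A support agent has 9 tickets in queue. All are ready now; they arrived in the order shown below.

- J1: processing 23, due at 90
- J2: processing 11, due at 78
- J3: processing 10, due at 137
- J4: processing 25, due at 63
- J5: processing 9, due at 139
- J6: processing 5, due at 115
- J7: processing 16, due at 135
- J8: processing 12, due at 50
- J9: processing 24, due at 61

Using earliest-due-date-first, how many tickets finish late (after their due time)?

EDD (increasing due date): J8 J9 J4 J2 J1 J6 J7 J3 J5.
J8: 0→12, due 50, tardiness 0
J9: 12→36, due 61, tardiness 0
J4: 36→61, due 63, tardiness 0
J2: 61→72, due 78, tardiness 0
J1: 72→95, due 90, tardiness 5
J6: 95→100, due 115, tardiness 0
J7: 100→116, due 135, tardiness 0
J3: 116→126, due 137, tardiness 0
J5: 126→135, due 139, tardiness 0
Late tickets: 1.

1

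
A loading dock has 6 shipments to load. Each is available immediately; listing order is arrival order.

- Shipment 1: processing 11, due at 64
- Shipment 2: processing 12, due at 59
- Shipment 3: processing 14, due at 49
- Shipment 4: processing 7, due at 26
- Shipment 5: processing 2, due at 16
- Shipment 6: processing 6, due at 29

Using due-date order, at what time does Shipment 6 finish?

15

EDD (increasing due date): Shipment 5 Shipment 4 Shipment 6 Shipment 3 Shipment 2 Shipment 1.
Shipment 5: 0→2
Shipment 4: 2→9
Shipment 6: 9→15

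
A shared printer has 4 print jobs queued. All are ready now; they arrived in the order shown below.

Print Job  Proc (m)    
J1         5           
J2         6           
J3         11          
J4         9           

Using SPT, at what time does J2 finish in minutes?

11

SPT (increasing processing time): J1 J2 J4 J3.
J1: 0→5
J2: 5→11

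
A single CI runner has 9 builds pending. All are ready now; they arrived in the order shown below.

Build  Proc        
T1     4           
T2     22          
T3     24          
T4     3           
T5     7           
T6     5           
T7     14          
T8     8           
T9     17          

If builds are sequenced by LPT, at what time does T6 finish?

97

LPT (decreasing processing time): T3 T2 T9 T7 T8 T5 T6 T1 T4.
T3: 0→24
T2: 24→46
T9: 46→63
T7: 63→77
T8: 77→85
T5: 85→92
T6: 92→97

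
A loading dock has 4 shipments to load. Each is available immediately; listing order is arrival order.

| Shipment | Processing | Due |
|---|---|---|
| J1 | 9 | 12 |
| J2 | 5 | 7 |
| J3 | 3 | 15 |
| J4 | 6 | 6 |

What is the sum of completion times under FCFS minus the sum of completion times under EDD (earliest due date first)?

3

FIFO (arrival order): J1 J2 J3 J4.
J1: 0→9
J2: 9→14
J3: 14→17
J4: 17→23
Sum = 9+14+17+23 = 63.
EDD (increasing due date): J4 J2 J1 J3.
J4: 0→6
J2: 6→11
J1: 11→20
J3: 20→23
Sum = 6+11+20+23 = 60.
Difference = 63 − 60 = 3.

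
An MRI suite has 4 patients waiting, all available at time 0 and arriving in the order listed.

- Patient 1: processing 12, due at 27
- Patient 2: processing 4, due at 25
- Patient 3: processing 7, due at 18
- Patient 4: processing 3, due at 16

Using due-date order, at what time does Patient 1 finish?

26

EDD (increasing due date): Patient 4 Patient 3 Patient 2 Patient 1.
Patient 4: 0→3
Patient 3: 3→10
Patient 2: 10→14
Patient 1: 14→26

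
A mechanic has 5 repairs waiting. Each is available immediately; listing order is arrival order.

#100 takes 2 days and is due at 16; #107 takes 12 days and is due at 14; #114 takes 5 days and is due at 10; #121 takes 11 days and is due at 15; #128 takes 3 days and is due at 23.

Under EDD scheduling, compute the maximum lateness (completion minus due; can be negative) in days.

EDD (increasing due date): #114 #107 #121 #100 #128.
#114: 0→5, due 10, lateness -5
#107: 5→17, due 14, lateness 3
#121: 17→28, due 15, lateness 13
#100: 28→30, due 16, lateness 14
#128: 30→33, due 23, lateness 10
Maximum = 14.

14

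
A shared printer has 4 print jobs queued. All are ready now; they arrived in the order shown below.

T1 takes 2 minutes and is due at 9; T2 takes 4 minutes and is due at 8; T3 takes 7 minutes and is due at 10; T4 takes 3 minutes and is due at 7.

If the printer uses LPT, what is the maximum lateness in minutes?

7

LPT (decreasing processing time): T3 T2 T4 T1.
T3: 0→7, due 10, lateness -3
T2: 7→11, due 8, lateness 3
T4: 11→14, due 7, lateness 7
T1: 14→16, due 9, lateness 7
Maximum = 7.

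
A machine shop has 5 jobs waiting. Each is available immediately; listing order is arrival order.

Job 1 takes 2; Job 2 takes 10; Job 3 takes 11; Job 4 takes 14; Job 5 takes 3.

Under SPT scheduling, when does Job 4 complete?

SPT (increasing processing time): Job 1 Job 5 Job 2 Job 3 Job 4.
Job 1: 0→2
Job 5: 2→5
Job 2: 5→15
Job 3: 15→26
Job 4: 26→40

40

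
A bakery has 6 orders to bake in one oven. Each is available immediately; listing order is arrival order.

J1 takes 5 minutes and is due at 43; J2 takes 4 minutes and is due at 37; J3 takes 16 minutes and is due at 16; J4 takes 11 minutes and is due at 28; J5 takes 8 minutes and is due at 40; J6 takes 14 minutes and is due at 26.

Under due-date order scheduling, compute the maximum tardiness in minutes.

15

EDD (increasing due date): J3 J6 J4 J2 J5 J1.
J3: 0→16, due 16, tardiness 0
J6: 16→30, due 26, tardiness 4
J4: 30→41, due 28, tardiness 13
J2: 41→45, due 37, tardiness 8
J5: 45→53, due 40, tardiness 13
J1: 53→58, due 43, tardiness 15
Maximum = 15.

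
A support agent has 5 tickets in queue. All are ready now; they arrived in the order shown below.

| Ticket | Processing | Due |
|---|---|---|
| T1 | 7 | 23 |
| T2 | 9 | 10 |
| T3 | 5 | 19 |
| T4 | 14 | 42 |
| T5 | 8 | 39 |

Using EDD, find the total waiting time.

EDD (increasing due date): T2 T3 T1 T5 T4.
T2: waits 0, runs 0→9
T3: waits 9, runs 9→14
T1: waits 14, runs 14→21
T5: waits 21, runs 21→29
T4: waits 29, runs 29→43
Sum = 0+9+14+21+29 = 73.

73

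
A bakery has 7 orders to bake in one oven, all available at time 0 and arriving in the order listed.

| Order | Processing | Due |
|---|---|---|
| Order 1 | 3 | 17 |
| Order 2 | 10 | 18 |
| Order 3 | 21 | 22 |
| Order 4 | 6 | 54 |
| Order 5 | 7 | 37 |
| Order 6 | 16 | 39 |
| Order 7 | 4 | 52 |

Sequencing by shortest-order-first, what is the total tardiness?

SPT (increasing processing time): Order 1 Order 7 Order 4 Order 5 Order 2 Order 6 Order 3.
Order 1: 0→3, due 17, tardiness 0
Order 7: 3→7, due 52, tardiness 0
Order 4: 7→13, due 54, tardiness 0
Order 5: 13→20, due 37, tardiness 0
Order 2: 20→30, due 18, tardiness 12
Order 6: 30→46, due 39, tardiness 7
Order 3: 46→67, due 22, tardiness 45
Sum = 0+0+0+0+12+7+45 = 64.

64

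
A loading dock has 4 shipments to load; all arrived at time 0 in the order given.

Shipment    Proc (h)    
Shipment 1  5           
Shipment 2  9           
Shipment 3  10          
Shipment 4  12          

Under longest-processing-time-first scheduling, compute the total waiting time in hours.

LPT (decreasing processing time): Shipment 4 Shipment 3 Shipment 2 Shipment 1.
Shipment 4: waits 0, runs 0→12
Shipment 3: waits 12, runs 12→22
Shipment 2: waits 22, runs 22→31
Shipment 1: waits 31, runs 31→36
Sum = 0+12+22+31 = 65.

65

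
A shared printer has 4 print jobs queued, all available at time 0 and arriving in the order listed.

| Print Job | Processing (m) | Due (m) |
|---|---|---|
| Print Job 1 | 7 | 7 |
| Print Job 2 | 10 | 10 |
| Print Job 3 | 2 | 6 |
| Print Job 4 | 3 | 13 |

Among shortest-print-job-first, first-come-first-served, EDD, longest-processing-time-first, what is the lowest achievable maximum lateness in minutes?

SPT (increasing processing time): Print Job 3 Print Job 4 Print Job 1 Print Job 2.
Print Job 3: 0→2, due 6, lateness -4
Print Job 4: 2→5, due 13, lateness -8
Print Job 1: 5→12, due 7, lateness 5
Print Job 2: 12→22, due 10, lateness 12
Maximum = 12.
FIFO (arrival order): Print Job 1 Print Job 2 Print Job 3 Print Job 4.
Print Job 1: 0→7, due 7, lateness 0
Print Job 2: 7→17, due 10, lateness 7
Print Job 3: 17→19, due 6, lateness 13
Print Job 4: 19→22, due 13, lateness 9
Maximum = 13.
EDD (increasing due date): Print Job 3 Print Job 1 Print Job 2 Print Job 4.
Print Job 3: 0→2, due 6, lateness -4
Print Job 1: 2→9, due 7, lateness 2
Print Job 2: 9→19, due 10, lateness 9
Print Job 4: 19→22, due 13, lateness 9
Maximum = 9.
LPT (decreasing processing time): Print Job 2 Print Job 1 Print Job 4 Print Job 3.
Print Job 2: 0→10, due 10, lateness 0
Print Job 1: 10→17, due 7, lateness 10
Print Job 4: 17→20, due 13, lateness 7
Print Job 3: 20→22, due 6, lateness 16
Maximum = 16.
SPT 12, FIFO 13, EDD 9, LPT 16 → minimum 9.

9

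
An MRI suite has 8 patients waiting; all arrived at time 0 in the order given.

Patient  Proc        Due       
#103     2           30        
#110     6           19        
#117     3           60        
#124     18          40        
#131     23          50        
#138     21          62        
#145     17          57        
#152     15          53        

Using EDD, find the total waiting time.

318

EDD (increasing due date): #110 #103 #124 #131 #152 #145 #117 #138.
#110: waits 0, runs 0→6
#103: waits 6, runs 6→8
#124: waits 8, runs 8→26
#131: waits 26, runs 26→49
#152: waits 49, runs 49→64
#145: waits 64, runs 64→81
#117: waits 81, runs 81→84
#138: waits 84, runs 84→105
Sum = 0+6+8+26+49+64+81+84 = 318.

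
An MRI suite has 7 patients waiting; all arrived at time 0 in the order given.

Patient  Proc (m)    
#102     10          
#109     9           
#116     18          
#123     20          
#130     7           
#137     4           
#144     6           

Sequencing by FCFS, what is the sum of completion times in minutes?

FIFO (arrival order): #102 #109 #116 #123 #130 #137 #144.
#102: 0→10
#109: 10→19
#116: 19→37
#123: 37→57
#130: 57→64
#137: 64→68
#144: 68→74
Sum = 10+19+37+57+64+68+74 = 329.

329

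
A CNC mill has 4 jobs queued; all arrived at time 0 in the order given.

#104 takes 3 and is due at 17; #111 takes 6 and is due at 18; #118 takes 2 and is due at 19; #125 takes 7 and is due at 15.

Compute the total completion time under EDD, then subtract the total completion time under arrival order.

EDD (increasing due date): #125 #104 #111 #118.
#125: 0→7
#104: 7→10
#111: 10→16
#118: 16→18
Sum = 7+10+16+18 = 51.
FIFO (arrival order): #104 #111 #118 #125.
#104: 0→3
#111: 3→9
#118: 9→11
#125: 11→18
Sum = 3+9+11+18 = 41.
Difference = 51 − 41 = 10.

10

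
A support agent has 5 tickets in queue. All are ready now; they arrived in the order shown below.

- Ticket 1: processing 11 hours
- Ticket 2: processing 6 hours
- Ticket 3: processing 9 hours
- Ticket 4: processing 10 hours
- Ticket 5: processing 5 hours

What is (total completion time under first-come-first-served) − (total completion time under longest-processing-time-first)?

FIFO (arrival order): Ticket 1 Ticket 2 Ticket 3 Ticket 4 Ticket 5.
Ticket 1: 0→11
Ticket 2: 11→17
Ticket 3: 17→26
Ticket 4: 26→36
Ticket 5: 36→41
Sum = 11+17+26+36+41 = 131.
LPT (decreasing processing time): Ticket 1 Ticket 4 Ticket 3 Ticket 2 Ticket 5.
Ticket 1: 0→11
Ticket 4: 11→21
Ticket 3: 21→30
Ticket 2: 30→36
Ticket 5: 36→41
Sum = 11+21+30+36+41 = 139.
Difference = 131 − 139 = -8.

-8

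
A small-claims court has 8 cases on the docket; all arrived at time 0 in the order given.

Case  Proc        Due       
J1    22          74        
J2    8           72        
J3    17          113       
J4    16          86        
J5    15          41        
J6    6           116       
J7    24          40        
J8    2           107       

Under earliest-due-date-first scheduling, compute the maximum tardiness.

0

EDD (increasing due date): J7 J5 J2 J1 J4 J8 J3 J6.
J7: 0→24, due 40, tardiness 0
J5: 24→39, due 41, tardiness 0
J2: 39→47, due 72, tardiness 0
J1: 47→69, due 74, tardiness 0
J4: 69→85, due 86, tardiness 0
J8: 85→87, due 107, tardiness 0
J3: 87→104, due 113, tardiness 0
J6: 104→110, due 116, tardiness 0
Maximum = 0.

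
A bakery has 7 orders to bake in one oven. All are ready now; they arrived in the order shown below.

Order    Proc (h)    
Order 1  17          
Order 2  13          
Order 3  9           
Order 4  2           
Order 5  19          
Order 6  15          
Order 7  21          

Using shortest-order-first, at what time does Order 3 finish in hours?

SPT (increasing processing time): Order 4 Order 3 Order 2 Order 6 Order 1 Order 5 Order 7.
Order 4: 0→2
Order 3: 2→11

11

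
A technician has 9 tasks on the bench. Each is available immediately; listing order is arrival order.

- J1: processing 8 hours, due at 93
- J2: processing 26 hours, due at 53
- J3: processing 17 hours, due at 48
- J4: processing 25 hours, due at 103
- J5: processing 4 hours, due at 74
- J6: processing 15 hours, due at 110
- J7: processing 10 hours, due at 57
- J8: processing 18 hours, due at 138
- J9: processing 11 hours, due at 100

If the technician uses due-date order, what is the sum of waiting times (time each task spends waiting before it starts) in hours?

528

EDD (increasing due date): J3 J2 J7 J5 J1 J9 J4 J6 J8.
J3: waits 0, runs 0→17
J2: waits 17, runs 17→43
J7: waits 43, runs 43→53
J5: waits 53, runs 53→57
J1: waits 57, runs 57→65
J9: waits 65, runs 65→76
J4: waits 76, runs 76→101
J6: waits 101, runs 101→116
J8: waits 116, runs 116→134
Sum = 0+17+43+53+57+65+76+101+116 = 528.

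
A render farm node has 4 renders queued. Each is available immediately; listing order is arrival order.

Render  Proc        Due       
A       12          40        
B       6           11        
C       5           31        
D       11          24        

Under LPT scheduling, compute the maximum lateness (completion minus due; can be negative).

18

LPT (decreasing processing time): A D B C.
A: 0→12, due 40, lateness -28
D: 12→23, due 24, lateness -1
B: 23→29, due 11, lateness 18
C: 29→34, due 31, lateness 3
Maximum = 18.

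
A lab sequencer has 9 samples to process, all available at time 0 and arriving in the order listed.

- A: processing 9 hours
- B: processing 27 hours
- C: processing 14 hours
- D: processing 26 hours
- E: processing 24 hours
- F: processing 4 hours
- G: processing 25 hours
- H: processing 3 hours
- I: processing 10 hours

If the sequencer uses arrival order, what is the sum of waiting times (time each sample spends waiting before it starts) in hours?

636

FIFO (arrival order): A B C D E F G H I.
A: waits 0, runs 0→9
B: waits 9, runs 9→36
C: waits 36, runs 36→50
D: waits 50, runs 50→76
E: waits 76, runs 76→100
F: waits 100, runs 100→104
G: waits 104, runs 104→129
H: waits 129, runs 129→132
I: waits 132, runs 132→142
Sum = 0+9+36+50+76+100+104+129+132 = 636.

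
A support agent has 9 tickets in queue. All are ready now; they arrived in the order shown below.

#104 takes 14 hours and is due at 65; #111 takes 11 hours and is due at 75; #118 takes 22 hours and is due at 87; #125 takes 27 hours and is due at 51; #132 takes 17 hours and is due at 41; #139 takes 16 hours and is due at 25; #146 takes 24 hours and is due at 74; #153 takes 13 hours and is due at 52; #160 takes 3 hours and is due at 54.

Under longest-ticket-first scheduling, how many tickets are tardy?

6

LPT (decreasing processing time): #125 #146 #118 #132 #139 #104 #153 #111 #160.
#125: 0→27, due 51, tardiness 0
#146: 27→51, due 74, tardiness 0
#118: 51→73, due 87, tardiness 0
#132: 73→90, due 41, tardiness 49
#139: 90→106, due 25, tardiness 81
#104: 106→120, due 65, tardiness 55
#153: 120→133, due 52, tardiness 81
#111: 133→144, due 75, tardiness 69
#160: 144→147, due 54, tardiness 93
Late tickets: 6.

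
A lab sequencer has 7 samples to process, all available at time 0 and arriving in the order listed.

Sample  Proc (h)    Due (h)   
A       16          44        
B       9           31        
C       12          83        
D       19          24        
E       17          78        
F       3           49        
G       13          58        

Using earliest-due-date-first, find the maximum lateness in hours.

6

EDD (increasing due date): D B A F G E C.
D: 0→19, due 24, lateness -5
B: 19→28, due 31, lateness -3
A: 28→44, due 44, lateness 0
F: 44→47, due 49, lateness -2
G: 47→60, due 58, lateness 2
E: 60→77, due 78, lateness -1
C: 77→89, due 83, lateness 6
Maximum = 6.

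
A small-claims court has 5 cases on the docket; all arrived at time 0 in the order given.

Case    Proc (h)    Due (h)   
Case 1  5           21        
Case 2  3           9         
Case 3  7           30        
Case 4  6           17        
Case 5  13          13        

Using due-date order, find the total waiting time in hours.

68

EDD (increasing due date): Case 2 Case 5 Case 4 Case 1 Case 3.
Case 2: waits 0, runs 0→3
Case 5: waits 3, runs 3→16
Case 4: waits 16, runs 16→22
Case 1: waits 22, runs 22→27
Case 3: waits 27, runs 27→34
Sum = 0+3+16+22+27 = 68.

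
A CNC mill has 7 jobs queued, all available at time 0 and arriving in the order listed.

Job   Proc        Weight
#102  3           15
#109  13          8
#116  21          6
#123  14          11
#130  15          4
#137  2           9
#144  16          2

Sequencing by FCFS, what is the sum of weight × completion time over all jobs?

2000

FIFO (arrival order): #102 #109 #116 #123 #130 #137 #144.
#102: finishes 3, weight 15, w·C = 45
#109: finishes 16, weight 8, w·C = 128
#116: finishes 37, weight 6, w·C = 222
#123: finishes 51, weight 11, w·C = 561
#130: finishes 66, weight 4, w·C = 264
#137: finishes 68, weight 9, w·C = 612
#144: finishes 84, weight 2, w·C = 168
Sum = 45+128+222+561+264+612+168 = 2000.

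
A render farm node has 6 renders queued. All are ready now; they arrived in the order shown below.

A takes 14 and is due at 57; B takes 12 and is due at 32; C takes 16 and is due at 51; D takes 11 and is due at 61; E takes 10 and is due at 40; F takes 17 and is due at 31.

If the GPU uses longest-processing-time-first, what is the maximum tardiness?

LPT (decreasing processing time): F C A B D E.
F: 0→17, due 31, tardiness 0
C: 17→33, due 51, tardiness 0
A: 33→47, due 57, tardiness 0
B: 47→59, due 32, tardiness 27
D: 59→70, due 61, tardiness 9
E: 70→80, due 40, tardiness 40
Maximum = 40.

40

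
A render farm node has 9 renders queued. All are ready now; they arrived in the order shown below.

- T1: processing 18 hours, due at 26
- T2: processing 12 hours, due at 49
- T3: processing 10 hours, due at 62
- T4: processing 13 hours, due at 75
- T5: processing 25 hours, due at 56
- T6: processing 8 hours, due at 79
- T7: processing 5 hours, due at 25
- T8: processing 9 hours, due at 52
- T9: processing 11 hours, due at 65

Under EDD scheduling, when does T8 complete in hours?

EDD (increasing due date): T7 T1 T2 T8 T5 T3 T9 T4 T6.
T7: 0→5
T1: 5→23
T2: 23→35
T8: 35→44

44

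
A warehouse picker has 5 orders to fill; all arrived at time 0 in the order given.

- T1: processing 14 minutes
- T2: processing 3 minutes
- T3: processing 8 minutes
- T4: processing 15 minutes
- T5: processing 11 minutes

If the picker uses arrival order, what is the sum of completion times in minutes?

147

FIFO (arrival order): T1 T2 T3 T4 T5.
T1: 0→14
T2: 14→17
T3: 17→25
T4: 25→40
T5: 40→51
Sum = 14+17+25+40+51 = 147.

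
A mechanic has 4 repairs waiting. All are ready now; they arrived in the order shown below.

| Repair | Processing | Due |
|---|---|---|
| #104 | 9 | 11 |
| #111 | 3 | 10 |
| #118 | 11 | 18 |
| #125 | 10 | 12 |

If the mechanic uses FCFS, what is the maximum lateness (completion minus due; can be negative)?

21

FIFO (arrival order): #104 #111 #118 #125.
#104: 0→9, due 11, lateness -2
#111: 9→12, due 10, lateness 2
#118: 12→23, due 18, lateness 5
#125: 23→33, due 12, lateness 21
Maximum = 21.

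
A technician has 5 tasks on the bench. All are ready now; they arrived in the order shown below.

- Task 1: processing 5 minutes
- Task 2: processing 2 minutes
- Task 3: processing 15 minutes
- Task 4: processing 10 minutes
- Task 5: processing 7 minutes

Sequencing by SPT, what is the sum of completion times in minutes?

86

SPT (increasing processing time): Task 2 Task 1 Task 5 Task 4 Task 3.
Task 2: 0→2
Task 1: 2→7
Task 5: 7→14
Task 4: 14→24
Task 3: 24→39
Sum = 2+7+14+24+39 = 86.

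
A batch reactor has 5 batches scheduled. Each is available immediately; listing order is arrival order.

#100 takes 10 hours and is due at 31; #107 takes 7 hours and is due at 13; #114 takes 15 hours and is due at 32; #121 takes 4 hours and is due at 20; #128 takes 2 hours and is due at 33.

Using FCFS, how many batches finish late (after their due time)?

FIFO (arrival order): #100 #107 #114 #121 #128.
#100: 0→10, due 31, tardiness 0
#107: 10→17, due 13, tardiness 4
#114: 17→32, due 32, tardiness 0
#121: 32→36, due 20, tardiness 16
#128: 36→38, due 33, tardiness 5
Late batches: 3.

3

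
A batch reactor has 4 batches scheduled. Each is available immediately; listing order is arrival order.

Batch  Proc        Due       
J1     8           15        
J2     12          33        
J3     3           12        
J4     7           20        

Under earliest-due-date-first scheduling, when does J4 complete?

EDD (increasing due date): J3 J1 J4 J2.
J3: 0→3
J1: 3→11
J4: 11→18

18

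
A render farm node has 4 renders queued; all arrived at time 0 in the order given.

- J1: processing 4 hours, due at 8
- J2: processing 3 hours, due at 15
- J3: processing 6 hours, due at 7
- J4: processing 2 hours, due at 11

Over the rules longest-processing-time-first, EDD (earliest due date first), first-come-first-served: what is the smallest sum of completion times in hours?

LPT (decreasing processing time): J3 J1 J2 J4.
J3: 0→6
J1: 6→10
J2: 10→13
J4: 13→15
Sum = 6+10+13+15 = 44.
EDD (increasing due date): J3 J1 J4 J2.
J3: 0→6
J1: 6→10
J4: 10→12
J2: 12→15
Sum = 6+10+12+15 = 43.
FIFO (arrival order): J1 J2 J3 J4.
J1: 0→4
J2: 4→7
J3: 7→13
J4: 13→15
Sum = 4+7+13+15 = 39.
LPT 44, EDD 43, FIFO 39 → minimum 39.

39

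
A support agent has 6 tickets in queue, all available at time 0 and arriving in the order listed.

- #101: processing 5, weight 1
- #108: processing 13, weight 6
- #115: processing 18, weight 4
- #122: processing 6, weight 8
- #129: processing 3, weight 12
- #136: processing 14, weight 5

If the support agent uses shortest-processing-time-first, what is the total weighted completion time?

SPT (increasing processing time): #129 #101 #122 #108 #136 #115.
#129: finishes 3, weight 12, w·C = 36
#101: finishes 8, weight 1, w·C = 8
#122: finishes 14, weight 8, w·C = 112
#108: finishes 27, weight 6, w·C = 162
#136: finishes 41, weight 5, w·C = 205
#115: finishes 59, weight 4, w·C = 236
Sum = 36+8+112+162+205+236 = 759.

759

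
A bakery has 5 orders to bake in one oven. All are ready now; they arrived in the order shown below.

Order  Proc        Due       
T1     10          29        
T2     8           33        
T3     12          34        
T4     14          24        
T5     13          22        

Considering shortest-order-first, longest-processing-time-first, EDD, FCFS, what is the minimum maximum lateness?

SPT (increasing processing time): T2 T1 T3 T5 T4.
T2: 0→8, due 33, lateness -25
T1: 8→18, due 29, lateness -11
T3: 18→30, due 34, lateness -4
T5: 30→43, due 22, lateness 21
T4: 43→57, due 24, lateness 33
Maximum = 33.
LPT (decreasing processing time): T4 T5 T3 T1 T2.
T4: 0→14, due 24, lateness -10
T5: 14→27, due 22, lateness 5
T3: 27→39, due 34, lateness 5
T1: 39→49, due 29, lateness 20
T2: 49→57, due 33, lateness 24
Maximum = 24.
EDD (increasing due date): T5 T4 T1 T2 T3.
T5: 0→13, due 22, lateness -9
T4: 13→27, due 24, lateness 3
T1: 27→37, due 29, lateness 8
T2: 37→45, due 33, lateness 12
T3: 45→57, due 34, lateness 23
Maximum = 23.
FIFO (arrival order): T1 T2 T3 T4 T5.
T1: 0→10, due 29, lateness -19
T2: 10→18, due 33, lateness -15
T3: 18→30, due 34, lateness -4
T4: 30→44, due 24, lateness 20
T5: 44→57, due 22, lateness 35
Maximum = 35.
SPT 33, LPT 24, EDD 23, FIFO 35 → minimum 23.

23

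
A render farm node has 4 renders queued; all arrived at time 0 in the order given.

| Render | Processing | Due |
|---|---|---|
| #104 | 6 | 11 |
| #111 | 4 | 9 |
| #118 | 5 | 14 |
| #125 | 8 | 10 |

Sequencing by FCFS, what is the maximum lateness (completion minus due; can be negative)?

13

FIFO (arrival order): #104 #111 #118 #125.
#104: 0→6, due 11, lateness -5
#111: 6→10, due 9, lateness 1
#118: 10→15, due 14, lateness 1
#125: 15→23, due 10, lateness 13
Maximum = 13.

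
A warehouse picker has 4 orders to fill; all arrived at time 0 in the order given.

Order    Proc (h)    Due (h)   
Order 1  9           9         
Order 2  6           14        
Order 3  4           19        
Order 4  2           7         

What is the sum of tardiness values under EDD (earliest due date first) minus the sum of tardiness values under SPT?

EDD (increasing due date): Order 4 Order 1 Order 2 Order 3.
Order 4: 0→2, due 7, tardiness 0
Order 1: 2→11, due 9, tardiness 2
Order 2: 11→17, due 14, tardiness 3
Order 3: 17→21, due 19, tardiness 2
Sum = 0+2+3+2 = 7.
SPT (increasing processing time): Order 4 Order 3 Order 2 Order 1.
Order 4: 0→2, due 7, tardiness 0
Order 3: 2→6, due 19, tardiness 0
Order 2: 6→12, due 14, tardiness 0
Order 1: 12→21, due 9, tardiness 12
Sum = 0+0+0+12 = 12.
Difference = 7 − 12 = -5.

-5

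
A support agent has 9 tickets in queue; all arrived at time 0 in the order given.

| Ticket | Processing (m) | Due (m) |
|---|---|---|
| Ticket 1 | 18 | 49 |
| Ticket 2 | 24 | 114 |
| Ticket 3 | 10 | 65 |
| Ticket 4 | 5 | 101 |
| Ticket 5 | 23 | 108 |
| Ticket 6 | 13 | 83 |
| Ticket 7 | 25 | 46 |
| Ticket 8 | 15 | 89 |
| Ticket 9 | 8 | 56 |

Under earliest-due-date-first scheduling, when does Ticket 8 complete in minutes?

EDD (increasing due date): Ticket 7 Ticket 1 Ticket 9 Ticket 3 Ticket 6 Ticket 8 Ticket 4 Ticket 5 Ticket 2.
Ticket 7: 0→25
Ticket 1: 25→43
Ticket 9: 43→51
Ticket 3: 51→61
Ticket 6: 61→74
Ticket 8: 74→89

89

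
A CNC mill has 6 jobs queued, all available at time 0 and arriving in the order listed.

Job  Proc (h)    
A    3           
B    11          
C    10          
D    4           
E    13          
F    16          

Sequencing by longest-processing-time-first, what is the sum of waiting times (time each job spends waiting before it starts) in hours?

189

LPT (decreasing processing time): F E B C D A.
F: waits 0, runs 0→16
E: waits 16, runs 16→29
B: waits 29, runs 29→40
C: waits 40, runs 40→50
D: waits 50, runs 50→54
A: waits 54, runs 54→57
Sum = 0+16+29+40+50+54 = 189.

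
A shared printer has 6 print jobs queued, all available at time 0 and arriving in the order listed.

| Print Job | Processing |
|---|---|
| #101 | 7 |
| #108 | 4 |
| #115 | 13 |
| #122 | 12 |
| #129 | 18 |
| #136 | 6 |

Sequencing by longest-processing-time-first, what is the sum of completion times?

258

LPT (decreasing processing time): #129 #115 #122 #101 #136 #108.
#129: 0→18
#115: 18→31
#122: 31→43
#101: 43→50
#136: 50→56
#108: 56→60
Sum = 18+31+43+50+56+60 = 258.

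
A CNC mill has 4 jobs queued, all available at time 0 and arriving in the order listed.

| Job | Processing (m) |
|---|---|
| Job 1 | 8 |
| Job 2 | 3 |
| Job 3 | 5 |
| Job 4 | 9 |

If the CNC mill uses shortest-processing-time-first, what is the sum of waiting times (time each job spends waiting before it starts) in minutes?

SPT (increasing processing time): Job 2 Job 3 Job 1 Job 4.
Job 2: waits 0, runs 0→3
Job 3: waits 3, runs 3→8
Job 1: waits 8, runs 8→16
Job 4: waits 16, runs 16→25
Sum = 0+3+8+16 = 27.

27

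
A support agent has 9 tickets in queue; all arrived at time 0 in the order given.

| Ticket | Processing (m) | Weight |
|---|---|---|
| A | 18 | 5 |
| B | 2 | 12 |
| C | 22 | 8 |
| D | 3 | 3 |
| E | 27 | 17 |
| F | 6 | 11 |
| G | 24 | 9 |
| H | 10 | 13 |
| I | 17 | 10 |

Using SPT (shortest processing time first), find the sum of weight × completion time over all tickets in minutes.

SPT (increasing processing time): B D F H I A C G E.
B: finishes 2, weight 12, w·C = 24
D: finishes 5, weight 3, w·C = 15
F: finishes 11, weight 11, w·C = 121
H: finishes 21, weight 13, w·C = 273
I: finishes 38, weight 10, w·C = 380
A: finishes 56, weight 5, w·C = 280
C: finishes 78, weight 8, w·C = 624
G: finishes 102, weight 9, w·C = 918
E: finishes 129, weight 17, w·C = 2193
Sum = 24+15+121+273+380+280+624+918+2193 = 4828.

4828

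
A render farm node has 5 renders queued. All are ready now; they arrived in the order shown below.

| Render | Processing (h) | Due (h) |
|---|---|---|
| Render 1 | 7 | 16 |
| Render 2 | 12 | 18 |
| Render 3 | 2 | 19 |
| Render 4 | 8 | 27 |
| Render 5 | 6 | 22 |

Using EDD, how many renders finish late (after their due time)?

EDD (increasing due date): Render 1 Render 2 Render 3 Render 5 Render 4.
Render 1: 0→7, due 16, tardiness 0
Render 2: 7→19, due 18, tardiness 1
Render 3: 19→21, due 19, tardiness 2
Render 5: 21→27, due 22, tardiness 5
Render 4: 27→35, due 27, tardiness 8
Late renders: 4.

4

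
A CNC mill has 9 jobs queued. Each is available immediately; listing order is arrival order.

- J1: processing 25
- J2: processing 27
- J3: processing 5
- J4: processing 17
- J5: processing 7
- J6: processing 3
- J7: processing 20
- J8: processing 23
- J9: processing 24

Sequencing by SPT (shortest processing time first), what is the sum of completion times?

SPT (increasing processing time): J6 J3 J5 J4 J7 J8 J9 J1 J2.
J6: 0→3
J3: 3→8
J5: 8→15
J4: 15→32
J7: 32→52
J8: 52→75
J9: 75→99
J1: 99→124
J2: 124→151
Sum = 3+8+15+32+52+75+99+124+151 = 559.

559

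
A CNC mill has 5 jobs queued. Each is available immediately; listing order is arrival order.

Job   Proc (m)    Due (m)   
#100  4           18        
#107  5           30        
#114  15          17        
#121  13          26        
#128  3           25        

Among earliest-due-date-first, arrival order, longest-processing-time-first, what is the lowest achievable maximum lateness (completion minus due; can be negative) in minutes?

10

EDD (increasing due date): #114 #100 #128 #121 #107.
#114: 0→15, due 17, lateness -2
#100: 15→19, due 18, lateness 1
#128: 19→22, due 25, lateness -3
#121: 22→35, due 26, lateness 9
#107: 35→40, due 30, lateness 10
Maximum = 10.
FIFO (arrival order): #100 #107 #114 #121 #128.
#100: 0→4, due 18, lateness -14
#107: 4→9, due 30, lateness -21
#114: 9→24, due 17, lateness 7
#121: 24→37, due 26, lateness 11
#128: 37→40, due 25, lateness 15
Maximum = 15.
LPT (decreasing processing time): #114 #121 #107 #100 #128.
#114: 0→15, due 17, lateness -2
#121: 15→28, due 26, lateness 2
#107: 28→33, due 30, lateness 3
#100: 33→37, due 18, lateness 19
#128: 37→40, due 25, lateness 15
Maximum = 19.
EDD 10, FIFO 15, LPT 19 → minimum 10.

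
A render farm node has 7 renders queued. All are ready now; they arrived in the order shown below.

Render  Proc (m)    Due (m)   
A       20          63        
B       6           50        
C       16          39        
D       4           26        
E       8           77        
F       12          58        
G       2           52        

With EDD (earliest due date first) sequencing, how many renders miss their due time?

0

EDD (increasing due date): D C B G F A E.
D: 0→4, due 26, tardiness 0
C: 4→20, due 39, tardiness 0
B: 20→26, due 50, tardiness 0
G: 26→28, due 52, tardiness 0
F: 28→40, due 58, tardiness 0
A: 40→60, due 63, tardiness 0
E: 60→68, due 77, tardiness 0
Late renders: 0.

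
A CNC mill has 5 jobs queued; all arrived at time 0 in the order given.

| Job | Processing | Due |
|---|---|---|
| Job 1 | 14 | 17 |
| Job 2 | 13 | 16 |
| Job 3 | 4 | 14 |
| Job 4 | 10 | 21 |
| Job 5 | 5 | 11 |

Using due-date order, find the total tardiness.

50

EDD (increasing due date): Job 5 Job 3 Job 2 Job 1 Job 4.
Job 5: 0→5, due 11, tardiness 0
Job 3: 5→9, due 14, tardiness 0
Job 2: 9→22, due 16, tardiness 6
Job 1: 22→36, due 17, tardiness 19
Job 4: 36→46, due 21, tardiness 25
Sum = 0+0+6+19+25 = 50.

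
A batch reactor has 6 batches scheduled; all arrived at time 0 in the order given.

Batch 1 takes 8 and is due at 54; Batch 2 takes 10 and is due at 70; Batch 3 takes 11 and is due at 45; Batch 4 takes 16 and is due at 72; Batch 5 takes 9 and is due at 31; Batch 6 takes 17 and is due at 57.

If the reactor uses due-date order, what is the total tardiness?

EDD (increasing due date): Batch 5 Batch 3 Batch 1 Batch 6 Batch 2 Batch 4.
Batch 5: 0→9, due 31, tardiness 0
Batch 3: 9→20, due 45, tardiness 0
Batch 1: 20→28, due 54, tardiness 0
Batch 6: 28→45, due 57, tardiness 0
Batch 2: 45→55, due 70, tardiness 0
Batch 4: 55→71, due 72, tardiness 0
Sum = 0+0+0+0+0+0 = 0.

0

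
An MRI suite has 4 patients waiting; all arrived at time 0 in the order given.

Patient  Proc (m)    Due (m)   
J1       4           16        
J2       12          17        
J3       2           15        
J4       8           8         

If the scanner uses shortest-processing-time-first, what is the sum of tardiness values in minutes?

SPT (increasing processing time): J3 J1 J4 J2.
J3: 0→2, due 15, tardiness 0
J1: 2→6, due 16, tardiness 0
J4: 6→14, due 8, tardiness 6
J2: 14→26, due 17, tardiness 9
Sum = 0+0+6+9 = 15.

15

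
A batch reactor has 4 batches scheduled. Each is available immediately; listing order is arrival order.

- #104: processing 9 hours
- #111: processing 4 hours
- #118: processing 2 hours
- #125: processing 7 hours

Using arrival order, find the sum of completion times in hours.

59

FIFO (arrival order): #104 #111 #118 #125.
#104: 0→9
#111: 9→13
#118: 13→15
#125: 15→22
Sum = 9+13+15+22 = 59.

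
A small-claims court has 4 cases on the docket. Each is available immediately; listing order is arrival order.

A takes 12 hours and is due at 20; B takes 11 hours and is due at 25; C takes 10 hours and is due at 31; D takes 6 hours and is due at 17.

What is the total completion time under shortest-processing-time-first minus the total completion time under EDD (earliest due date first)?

SPT (increasing processing time): D C B A.
D: 0→6
C: 6→16
B: 16→27
A: 27→39
Sum = 6+16+27+39 = 88.
EDD (increasing due date): D A B C.
D: 0→6
A: 6→18
B: 18→29
C: 29→39
Sum = 6+18+29+39 = 92.
Difference = 88 − 92 = -4.

-4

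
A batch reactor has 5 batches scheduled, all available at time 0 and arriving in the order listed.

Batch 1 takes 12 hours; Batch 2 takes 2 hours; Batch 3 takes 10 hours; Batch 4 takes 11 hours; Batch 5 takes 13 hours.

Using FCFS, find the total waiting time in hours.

FIFO (arrival order): Batch 1 Batch 2 Batch 3 Batch 4 Batch 5.
Batch 1: waits 0, runs 0→12
Batch 2: waits 12, runs 12→14
Batch 3: waits 14, runs 14→24
Batch 4: waits 24, runs 24→35
Batch 5: waits 35, runs 35→48
Sum = 0+12+14+24+35 = 85.

85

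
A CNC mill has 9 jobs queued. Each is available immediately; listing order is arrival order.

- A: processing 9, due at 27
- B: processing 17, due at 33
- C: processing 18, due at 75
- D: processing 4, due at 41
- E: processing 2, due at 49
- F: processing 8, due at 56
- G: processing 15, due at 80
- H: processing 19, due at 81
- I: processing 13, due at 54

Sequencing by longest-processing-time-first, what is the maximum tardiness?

64

LPT (decreasing processing time): H C B G I A F D E.
H: 0→19, due 81, tardiness 0
C: 19→37, due 75, tardiness 0
B: 37→54, due 33, tardiness 21
G: 54→69, due 80, tardiness 0
I: 69→82, due 54, tardiness 28
A: 82→91, due 27, tardiness 64
F: 91→99, due 56, tardiness 43
D: 99→103, due 41, tardiness 62
E: 103→105, due 49, tardiness 56
Maximum = 64.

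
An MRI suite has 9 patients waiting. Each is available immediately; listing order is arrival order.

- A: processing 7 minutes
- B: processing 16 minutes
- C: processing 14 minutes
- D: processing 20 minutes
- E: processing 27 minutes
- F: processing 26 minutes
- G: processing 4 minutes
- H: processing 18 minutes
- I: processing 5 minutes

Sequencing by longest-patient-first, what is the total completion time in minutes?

870

LPT (decreasing processing time): E F D H B C A I G.
E: 0→27
F: 27→53
D: 53→73
H: 73→91
B: 91→107
C: 107→121
A: 121→128
I: 128→133
G: 133→137
Sum = 27+53+73+91+107+121+128+133+137 = 870.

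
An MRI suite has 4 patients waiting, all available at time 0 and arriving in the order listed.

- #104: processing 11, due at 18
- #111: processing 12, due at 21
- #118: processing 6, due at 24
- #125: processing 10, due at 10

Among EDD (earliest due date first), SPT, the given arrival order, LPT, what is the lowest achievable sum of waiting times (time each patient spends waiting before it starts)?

49

EDD (increasing due date): #125 #104 #111 #118.
#125: waits 0, runs 0→10
#104: waits 10, runs 10→21
#111: waits 21, runs 21→33
#118: waits 33, runs 33→39
Sum = 0+10+21+33 = 64.
SPT (increasing processing time): #118 #125 #104 #111.
#118: waits 0, runs 0→6
#125: waits 6, runs 6→16
#104: waits 16, runs 16→27
#111: waits 27, runs 27→39
Sum = 0+6+16+27 = 49.
FIFO (arrival order): #104 #111 #118 #125.
#104: waits 0, runs 0→11
#111: waits 11, runs 11→23
#118: waits 23, runs 23→29
#125: waits 29, runs 29→39
Sum = 0+11+23+29 = 63.
LPT (decreasing processing time): #111 #104 #125 #118.
#111: waits 0, runs 0→12
#104: waits 12, runs 12→23
#125: waits 23, runs 23→33
#118: waits 33, runs 33→39
Sum = 0+12+23+33 = 68.
EDD 64, SPT 49, FIFO 63, LPT 68 → minimum 49.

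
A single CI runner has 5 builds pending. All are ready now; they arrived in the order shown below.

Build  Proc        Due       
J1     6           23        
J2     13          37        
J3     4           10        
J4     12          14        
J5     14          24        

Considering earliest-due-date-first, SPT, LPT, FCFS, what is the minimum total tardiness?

EDD (increasing due date): J3 J4 J1 J5 J2.
J3: 0→4, due 10, tardiness 0
J4: 4→16, due 14, tardiness 2
J1: 16→22, due 23, tardiness 0
J5: 22→36, due 24, tardiness 12
J2: 36→49, due 37, tardiness 12
Sum = 0+2+0+12+12 = 26.
SPT (increasing processing time): J3 J1 J4 J2 J5.
J3: 0→4, due 10, tardiness 0
J1: 4→10, due 23, tardiness 0
J4: 10→22, due 14, tardiness 8
J2: 22→35, due 37, tardiness 0
J5: 35→49, due 24, tardiness 25
Sum = 0+0+8+0+25 = 33.
LPT (decreasing processing time): J5 J2 J4 J1 J3.
J5: 0→14, due 24, tardiness 0
J2: 14→27, due 37, tardiness 0
J4: 27→39, due 14, tardiness 25
J1: 39→45, due 23, tardiness 22
J3: 45→49, due 10, tardiness 39
Sum = 0+0+25+22+39 = 86.
FIFO (arrival order): J1 J2 J3 J4 J5.
J1: 0→6, due 23, tardiness 0
J2: 6→19, due 37, tardiness 0
J3: 19→23, due 10, tardiness 13
J4: 23→35, due 14, tardiness 21
J5: 35→49, due 24, tardiness 25
Sum = 0+0+13+21+25 = 59.
EDD 26, SPT 33, LPT 86, FIFO 59 → minimum 26.

26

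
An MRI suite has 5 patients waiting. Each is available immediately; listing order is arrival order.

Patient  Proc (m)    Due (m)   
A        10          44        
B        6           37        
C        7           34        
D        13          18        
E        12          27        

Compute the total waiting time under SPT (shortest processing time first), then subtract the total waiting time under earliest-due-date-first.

SPT (increasing processing time): B C A E D.
B: waits 0, runs 0→6
C: waits 6, runs 6→13
A: waits 13, runs 13→23
E: waits 23, runs 23→35
D: waits 35, runs 35→48
Sum = 0+6+13+23+35 = 77.
EDD (increasing due date): D E C B A.
D: waits 0, runs 0→13
E: waits 13, runs 13→25
C: waits 25, runs 25→32
B: waits 32, runs 32→38
A: waits 38, runs 38→48
Sum = 0+13+25+32+38 = 108.
Difference = 77 − 108 = -31.

-31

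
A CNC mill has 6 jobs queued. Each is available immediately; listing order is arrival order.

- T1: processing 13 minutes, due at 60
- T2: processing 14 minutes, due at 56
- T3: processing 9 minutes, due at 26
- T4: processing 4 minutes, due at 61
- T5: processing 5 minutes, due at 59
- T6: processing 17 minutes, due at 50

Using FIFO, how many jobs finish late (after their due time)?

2

FIFO (arrival order): T1 T2 T3 T4 T5 T6.
T1: 0→13, due 60, tardiness 0
T2: 13→27, due 56, tardiness 0
T3: 27→36, due 26, tardiness 10
T4: 36→40, due 61, tardiness 0
T5: 40→45, due 59, tardiness 0
T6: 45→62, due 50, tardiness 12
Late jobs: 2.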